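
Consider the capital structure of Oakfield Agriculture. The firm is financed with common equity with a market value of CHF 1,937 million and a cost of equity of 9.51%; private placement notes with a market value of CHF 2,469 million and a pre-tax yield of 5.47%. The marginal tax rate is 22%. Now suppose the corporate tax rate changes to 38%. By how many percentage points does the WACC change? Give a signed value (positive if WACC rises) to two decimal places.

Current WACC:
Total capital V = 1937 + 2469 = 4406.
Equity: weight = 1937/4406 = 0.4396; cost = 9.51%.
Private placement notes: weight = 2469/4406 = 0.5604; after-tax cost = 5.47% × (1 − 22%) = 4.2666%.
WACC = 0.4396 × 9.5100% + 0.5604 × 4.2666% = 6.5717%.
After the change:
Total capital V = 1937 + 2469 = 4406.
Equity: weight = 1937/4406 = 0.4396; cost = 9.51%.
Private placement notes: weight = 2469/4406 = 0.5604; after-tax cost = 5.47% × (1 − 38%) = 3.3914%.
WACC = 0.4396 × 9.5100% + 0.5604 × 3.3914% = 6.0813%.
Change in WACC = 6.0813% − 6.5717% = -0.4904 pp.

-0.49 pp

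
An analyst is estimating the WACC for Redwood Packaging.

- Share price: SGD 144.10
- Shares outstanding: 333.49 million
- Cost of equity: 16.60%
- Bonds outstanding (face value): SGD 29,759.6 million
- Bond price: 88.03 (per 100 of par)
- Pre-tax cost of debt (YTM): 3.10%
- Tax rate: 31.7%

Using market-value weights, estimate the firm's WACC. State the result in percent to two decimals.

11.49%

Market value of equity E = 144.1 × 333.49m = 48055.909m. Market value of debt D = 29759.6m × 88.03/100 = 26197.37588m.
Total capital V = 48055.909 + 26197.37588 = 74253.28488.
Equity: weight = 48055.909/74253.28488 = 0.6472; cost = 16.6%.
Bonds outstanding: weight = 26197.37588/74253.28488 = 0.3528; after-tax cost = 3.1% × (1 − 31.7%) = 2.1173%.
WACC = 0.6472 × 16.6000% + 0.3528 × 2.1173% = 11.4903%.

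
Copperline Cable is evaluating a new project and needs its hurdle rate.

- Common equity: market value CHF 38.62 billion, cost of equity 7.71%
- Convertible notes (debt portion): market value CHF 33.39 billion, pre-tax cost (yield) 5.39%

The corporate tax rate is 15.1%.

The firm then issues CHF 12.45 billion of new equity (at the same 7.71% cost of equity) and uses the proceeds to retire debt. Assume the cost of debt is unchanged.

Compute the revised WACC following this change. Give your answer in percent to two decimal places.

6.80%

After the change:
Total capital V = 51.07 + 20.94 = 72.01.
Equity: weight = 51.07/72.01 = 0.7092; cost = 7.71%.
Convertible notes (debt portion): weight = 20.94/72.01 = 0.2908; after-tax cost = 5.39% × (1 − 15.1%) = 4.5761%.
WACC = 0.7092 × 7.7100% + 0.2908 × 4.5761% = 6.7987%.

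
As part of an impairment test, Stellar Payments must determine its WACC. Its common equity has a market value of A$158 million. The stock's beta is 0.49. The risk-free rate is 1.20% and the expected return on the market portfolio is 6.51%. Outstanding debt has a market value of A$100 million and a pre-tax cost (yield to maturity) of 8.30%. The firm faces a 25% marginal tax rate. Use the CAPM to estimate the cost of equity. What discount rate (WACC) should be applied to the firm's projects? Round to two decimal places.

4.74%

Market risk premium = 6.51% − 1.2% = 5.31%.
Cost of equity via CAPM: Re = 1.2% + 0.49 × 5.31% = 3.8019%.
Total capital V = 158 + 100 = 258.
Equity: weight = 158/258 = 0.6124; cost = 3.8019%.
Debt: weight = 100/258 = 0.3876; after-tax cost = 8.3% × (1 − 25%) = 6.2250%.
WACC = 0.6124 × 3.8019% + 0.3876 × 6.2250% = 4.7411%.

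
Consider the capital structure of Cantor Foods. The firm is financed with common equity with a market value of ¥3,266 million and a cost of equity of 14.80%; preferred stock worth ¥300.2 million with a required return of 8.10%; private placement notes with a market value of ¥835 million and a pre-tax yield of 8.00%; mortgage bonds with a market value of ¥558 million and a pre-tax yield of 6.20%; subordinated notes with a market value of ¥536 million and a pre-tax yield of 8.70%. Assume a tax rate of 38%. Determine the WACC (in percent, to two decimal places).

10.91%

Total capital V = 3266 + 300.2 + 835 + 558 + 536 = 5495.2.
Equity: weight = 3266/5495.2 = 0.5943; cost = 14.8%.
Preferred: weight = 300.2/5495.2 = 0.0546; cost = 8.1%.
Private placement notes: weight = 835/5495.2 = 0.1520; after-tax cost = 8% × (1 − 38%) = 4.9600%.
Mortgage bonds: weight = 558/5495.2 = 0.1015; after-tax cost = 6.2% × (1 − 38%) = 3.8440%.
Subordinated notes: weight = 536/5495.2 = 0.0975; after-tax cost = 8.7% × (1 − 38%) = 5.3940%.
WACC = 0.5943 × 14.8000% + 0.0546 × 8.1000% + 0.1520 × 4.9600% + 0.1015 × 3.8440% + 0.0975 × 5.3940% = 10.9088%.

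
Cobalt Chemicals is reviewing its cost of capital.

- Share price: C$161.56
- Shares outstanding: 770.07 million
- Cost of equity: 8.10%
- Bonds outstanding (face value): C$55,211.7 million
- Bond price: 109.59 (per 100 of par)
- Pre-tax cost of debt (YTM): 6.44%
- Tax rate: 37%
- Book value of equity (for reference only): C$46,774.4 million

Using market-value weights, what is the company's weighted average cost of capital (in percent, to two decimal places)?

6.78%

Market value of equity E = 161.56 × 770.07m = 124412.5092m. Market value of debt D = 55211.7m × 109.59/100 = 60506.50203m.
Total capital V = 124412.5092 + 60506.50203 = 184919.01123.
Equity: weight = 124412.5092/184919.01123 = 0.6728; cost = 8.1%.
Bonds outstanding: weight = 60506.50203/184919.01123 = 0.3272; after-tax cost = 6.44% × (1 − 37%) = 4.0572%.
WACC = 0.6728 × 8.1000% + 0.3272 × 4.0572% = 6.7772%.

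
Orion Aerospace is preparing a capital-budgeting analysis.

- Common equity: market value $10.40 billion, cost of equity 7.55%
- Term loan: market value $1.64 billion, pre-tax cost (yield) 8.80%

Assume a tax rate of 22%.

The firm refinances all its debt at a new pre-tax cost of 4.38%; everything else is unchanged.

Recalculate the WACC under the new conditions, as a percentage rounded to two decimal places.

6.99%

After the change:
Total capital V = 10.4 + 1.64 = 12.04.
Equity: weight = 10.4/12.04 = 0.8638; cost = 7.55%.
Term loan: weight = 1.64/12.04 = 0.1362; after-tax cost = 4.38% × (1 − 22%) = 3.4164%.
WACC = 0.8638 × 7.5500% + 0.1362 × 3.4164% = 6.9870%.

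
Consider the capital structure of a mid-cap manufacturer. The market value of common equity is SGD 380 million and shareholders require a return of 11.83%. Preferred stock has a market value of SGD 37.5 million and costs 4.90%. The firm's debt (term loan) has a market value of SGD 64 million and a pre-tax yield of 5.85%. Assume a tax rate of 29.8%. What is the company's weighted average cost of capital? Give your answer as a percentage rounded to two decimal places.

10.26%

Total capital V = 380 + 37.5 + 64 = 481.5.
Equity: weight = 380/481.5 = 0.7892; cost = 11.83%.
Preferred: weight = 37.5/481.5 = 0.0779; cost = 4.9%.
Term loan: weight = 64/481.5 = 0.1329; after-tax cost = 5.85% × (1 − 29.8%) = 4.1067%.
WACC = 0.7892 × 11.8300% + 0.0779 × 4.9000% + 0.1329 × 4.1067% = 10.2637%.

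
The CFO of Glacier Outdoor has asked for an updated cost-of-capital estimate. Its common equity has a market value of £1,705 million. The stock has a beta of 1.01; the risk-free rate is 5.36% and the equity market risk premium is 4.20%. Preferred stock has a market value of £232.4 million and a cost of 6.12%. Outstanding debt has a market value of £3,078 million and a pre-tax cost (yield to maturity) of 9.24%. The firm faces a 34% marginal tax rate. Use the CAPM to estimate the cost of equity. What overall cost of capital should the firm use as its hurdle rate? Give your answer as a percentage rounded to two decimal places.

Cost of equity via CAPM: Re = 5.36% + 1.01 × 4.2% = 9.6020%.
Total capital V = 1705 + 232.4 + 3078 = 5015.4.
Equity: weight = 1705/5015.4 = 0.3400; cost = 9.602%.
Preferred: weight = 232.4/5015.4 = 0.0463; cost = 6.12%.
Debt: weight = 3078/5015.4 = 0.6137; after-tax cost = 9.24% × (1 − 34%) = 6.0984%.
WACC = 0.3400 × 9.6020% + 0.0463 × 6.1200% + 0.6137 × 6.0984% = 7.2905%.

7.29%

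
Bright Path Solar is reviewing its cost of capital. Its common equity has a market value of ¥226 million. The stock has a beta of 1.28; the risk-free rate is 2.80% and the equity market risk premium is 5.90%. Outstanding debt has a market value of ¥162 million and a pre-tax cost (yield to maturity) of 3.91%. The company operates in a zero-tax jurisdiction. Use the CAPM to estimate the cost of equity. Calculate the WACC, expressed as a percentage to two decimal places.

Cost of equity via CAPM: Re = 2.8% + 1.28 × 5.9% = 10.3520%.
Total capital V = 226 + 162 = 388.
Equity: weight = 226/388 = 0.5825; cost = 10.352%.
Debt: weight = 162/388 = 0.4175; after-tax cost = 3.91% × (1 − 0%) = 3.9100%.
WACC = 0.5825 × 10.3520% + 0.4175 × 3.9100% = 7.6623%.

7.66%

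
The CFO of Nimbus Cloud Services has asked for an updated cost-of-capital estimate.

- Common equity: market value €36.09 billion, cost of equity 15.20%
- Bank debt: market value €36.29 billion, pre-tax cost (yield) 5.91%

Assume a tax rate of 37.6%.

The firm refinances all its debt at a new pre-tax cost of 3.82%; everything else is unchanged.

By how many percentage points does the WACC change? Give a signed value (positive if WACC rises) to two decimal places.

Current WACC:
Total capital V = 36.09 + 36.29 = 72.38.
Equity: weight = 36.09/72.38 = 0.4986; cost = 15.2%.
Bank debt: weight = 36.29/72.38 = 0.5014; after-tax cost = 5.91% × (1 − 37.6%) = 3.6878%.
WACC = 0.4986 × 15.2000% + 0.5014 × 3.6878% = 9.4280%.
After the change:
Total capital V = 36.09 + 36.29 = 72.38.
Equity: weight = 36.09/72.38 = 0.4986; cost = 15.2%.
Bank debt: weight = 36.29/72.38 = 0.5014; after-tax cost = 3.82% × (1 − 37.6%) = 2.3837%.
WACC = 0.4986 × 15.2000% + 0.5014 × 2.3837% = 8.7741%.
Change in WACC = 8.7741% − 9.4280% = -0.6539 pp.

-0.65 pp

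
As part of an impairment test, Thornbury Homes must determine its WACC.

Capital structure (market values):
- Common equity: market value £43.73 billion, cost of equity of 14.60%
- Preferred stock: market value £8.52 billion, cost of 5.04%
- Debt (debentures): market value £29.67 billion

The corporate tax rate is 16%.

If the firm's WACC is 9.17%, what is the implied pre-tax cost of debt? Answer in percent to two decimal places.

2.80%

Total capital V = 43.73 + 8.52 + 29.67 = 81.92.
Equity weight = 43.73/81.92 = 0.5338.
Preferred weight = 8.52/81.92 = 0.1040.
Debentures weight = 29.67/81.92 = 0.3622.
Equity contribution = 0.5338 × 14.6% = 7.7937%.
Preferred contribution = 0.1040 × 5.04% = 0.5242%.
Remaining for debt = 9.17% − 8.3179% = 0.8521%.
Rd × (1 − 16%) × 0.3622 = 0.8521%  ⇒  Rd = 2.8010%.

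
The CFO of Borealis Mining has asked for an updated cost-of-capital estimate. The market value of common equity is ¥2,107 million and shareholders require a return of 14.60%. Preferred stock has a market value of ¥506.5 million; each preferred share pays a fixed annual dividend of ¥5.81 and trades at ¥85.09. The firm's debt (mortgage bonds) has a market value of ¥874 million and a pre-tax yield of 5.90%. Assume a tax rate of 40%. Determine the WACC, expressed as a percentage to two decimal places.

10.70%

Cost of preferred: Rp = 5.81 / 85.09 = 6.8281%.
Total capital V = 2107 + 506.5 + 874 = 3487.5.
Equity: weight = 2107/3487.5 = 0.6042; cost = 14.6%.
Preferred: weight = 506.5/3487.5 = 0.1452; cost = 6.8281%.
Mortgage bonds: weight = 874/3487.5 = 0.2506; after-tax cost = 5.9% × (1 − 40%) = 3.5400%.
WACC = 0.6042 × 14.6000% + 0.1452 × 6.8281% + 0.2506 × 3.5400% = 10.6995%.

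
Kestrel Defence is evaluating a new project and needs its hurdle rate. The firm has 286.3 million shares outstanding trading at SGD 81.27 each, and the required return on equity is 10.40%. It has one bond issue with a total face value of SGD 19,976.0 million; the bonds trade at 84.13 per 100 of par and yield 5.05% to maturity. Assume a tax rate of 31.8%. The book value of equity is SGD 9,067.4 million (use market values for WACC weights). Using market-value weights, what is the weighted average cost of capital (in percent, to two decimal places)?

7.48%

Market value of equity E = 81.27 × 286.3m = 23267.601m. Market value of debt D = 19976m × 84.13/100 = 16805.8088m.
Total capital V = 23267.601 + 16805.8088 = 40073.4098.
Equity: weight = 23267.601/40073.4098 = 0.5806; cost = 10.4%.
Bonds outstanding: weight = 16805.8088/40073.4098 = 0.4194; after-tax cost = 5.05% × (1 − 31.8%) = 3.4441%.
WACC = 0.5806 × 10.4000% + 0.4194 × 3.4441% = 7.4829%.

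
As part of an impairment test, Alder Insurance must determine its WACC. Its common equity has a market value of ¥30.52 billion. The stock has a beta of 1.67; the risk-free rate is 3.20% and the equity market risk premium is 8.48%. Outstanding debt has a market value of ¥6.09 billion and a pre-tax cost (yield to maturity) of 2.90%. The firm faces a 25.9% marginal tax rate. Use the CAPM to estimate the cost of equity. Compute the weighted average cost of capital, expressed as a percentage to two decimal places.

14.83%

Cost of equity via CAPM: Re = 3.2% + 1.67 × 8.48% = 17.3616%.
Total capital V = 30.52 + 6.09 = 36.61.
Equity: weight = 30.52/36.61 = 0.8337; cost = 17.3616%.
Debt: weight = 6.09/36.61 = 0.1663; after-tax cost = 2.9% × (1 − 25.9%) = 2.1489%.
WACC = 0.8337 × 17.3616% + 0.1663 × 2.1489% = 14.8310%.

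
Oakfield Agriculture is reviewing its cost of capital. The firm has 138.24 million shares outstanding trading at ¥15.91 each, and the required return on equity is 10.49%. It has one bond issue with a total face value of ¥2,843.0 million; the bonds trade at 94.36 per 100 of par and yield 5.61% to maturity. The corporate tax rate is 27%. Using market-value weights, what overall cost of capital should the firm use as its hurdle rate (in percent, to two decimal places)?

Market value of equity E = 15.91 × 138.24m = 2199.3984m. Market value of debt D = 2843m × 94.36/100 = 2682.6548m.
Total capital V = 2199.3984 + 2682.6548 = 4882.0532.
Equity: weight = 2199.3984/4882.0532 = 0.4505; cost = 10.49%.
Bonds outstanding: weight = 2682.6548/4882.0532 = 0.5495; after-tax cost = 5.61% × (1 − 27%) = 4.0953%.
WACC = 0.4505 × 10.4900% + 0.5495 × 4.0953% = 6.9762%.

6.98%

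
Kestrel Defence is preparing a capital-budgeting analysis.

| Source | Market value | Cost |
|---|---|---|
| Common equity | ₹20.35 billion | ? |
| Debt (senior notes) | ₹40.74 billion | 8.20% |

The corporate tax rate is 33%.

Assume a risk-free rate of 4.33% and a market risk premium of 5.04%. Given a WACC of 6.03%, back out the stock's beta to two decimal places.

Total capital V = 20.35 + 40.74 = 61.09.
Equity weight = 20.35/61.09 = 0.3331.
Senior notes weight = 40.74/61.09 = 0.6669.
Debt contribution = 0.6669 × 8.2% × (1 − 33%) = 3.6639%.
Required equity contribution = 6.03% − 3.6639% = 2.3661%  ⇒  Re = 7.1031%.
CAPM: 7.1031% = 4.33% + β × 5.04%  ⇒  β = 0.5502.

0.55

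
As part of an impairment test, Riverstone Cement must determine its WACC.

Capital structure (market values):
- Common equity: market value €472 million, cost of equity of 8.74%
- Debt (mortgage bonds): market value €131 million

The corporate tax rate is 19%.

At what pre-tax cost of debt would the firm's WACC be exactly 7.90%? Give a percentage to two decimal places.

Total capital V = 472 + 131 = 603.
Equity weight = 472/603 = 0.7828.
Mortgage bonds weight = 131/603 = 0.2172.
Equity contribution = 0.7828 × 8.74% = 6.8413%.
Remaining for debt = 7.9% − 6.8413% = 1.0587%.
Rd × (1 − 19%) × 0.2172 = 1.0587%  ⇒  Rd = 6.0166%.

6.02%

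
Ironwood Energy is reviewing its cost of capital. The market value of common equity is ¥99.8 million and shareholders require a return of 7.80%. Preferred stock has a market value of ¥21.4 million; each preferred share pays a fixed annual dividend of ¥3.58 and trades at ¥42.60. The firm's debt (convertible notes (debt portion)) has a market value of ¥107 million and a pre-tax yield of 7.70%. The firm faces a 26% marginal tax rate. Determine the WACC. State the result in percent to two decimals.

Cost of preferred: Rp = 3.58 / 42.6 = 8.4038%.
Total capital V = 99.8 + 21.4 + 107 = 228.2.
Equity: weight = 99.8/228.2 = 0.4373; cost = 7.8%.
Preferred: weight = 21.4/228.2 = 0.0938; cost = 8.4038%.
Convertible notes (debt portion): weight = 107/228.2 = 0.4689; after-tax cost = 7.7% × (1 − 26%) = 5.6980%.
WACC = 0.4373 × 7.8000% + 0.0938 × 8.4038% + 0.4689 × 5.6980% = 6.8710%.

6.87%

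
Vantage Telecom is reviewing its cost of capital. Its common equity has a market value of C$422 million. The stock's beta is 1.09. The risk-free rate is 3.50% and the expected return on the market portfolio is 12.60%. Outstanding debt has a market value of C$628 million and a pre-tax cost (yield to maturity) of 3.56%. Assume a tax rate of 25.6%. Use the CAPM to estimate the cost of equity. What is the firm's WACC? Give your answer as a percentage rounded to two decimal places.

Market risk premium = 12.6% − 3.5% = 9.1%.
Cost of equity via CAPM: Re = 3.5% + 1.09 × 9.1% = 13.4190%.
Total capital V = 422 + 628 = 1050.
Equity: weight = 422/1050 = 0.4019; cost = 13.419%.
Debt: weight = 628/1050 = 0.5981; after-tax cost = 3.56% × (1 − 25.6%) = 2.6486%.
WACC = 0.4019 × 13.4190% + 0.5981 × 2.6486% = 6.9773%.

6.98%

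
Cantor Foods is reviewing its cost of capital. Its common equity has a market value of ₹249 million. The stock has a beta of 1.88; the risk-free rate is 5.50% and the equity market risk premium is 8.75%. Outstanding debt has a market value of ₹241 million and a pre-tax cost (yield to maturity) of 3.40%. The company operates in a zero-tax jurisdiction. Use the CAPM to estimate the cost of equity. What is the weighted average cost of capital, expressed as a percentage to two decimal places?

Cost of equity via CAPM: Re = 5.5% + 1.88 × 8.75% = 21.9500%.
Total capital V = 249 + 241 = 490.
Equity: weight = 249/490 = 0.5082; cost = 21.95%.
Debt: weight = 241/490 = 0.4918; after-tax cost = 3.4% × (1 − 0%) = 3.4000%.
WACC = 0.5082 × 21.9500% + 0.4918 × 3.4000% = 12.8264%.

12.83%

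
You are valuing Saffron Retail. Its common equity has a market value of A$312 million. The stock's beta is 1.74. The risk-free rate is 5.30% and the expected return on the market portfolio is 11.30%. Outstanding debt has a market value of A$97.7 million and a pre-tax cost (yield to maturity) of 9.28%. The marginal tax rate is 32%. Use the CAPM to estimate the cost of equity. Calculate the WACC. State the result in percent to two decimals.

13.49%

Market risk premium = 11.3% − 5.3% = 6.0%.
Cost of equity via CAPM: Re = 5.3% + 1.74 × 6.0% = 15.7400%.
Total capital V = 312 + 97.7 = 409.7.
Equity: weight = 312/409.7 = 0.7615; cost = 15.74%.
Debt: weight = 97.7/409.7 = 0.2385; after-tax cost = 9.28% × (1 − 32%) = 6.3104%.
WACC = 0.7615 × 15.7400% + 0.2385 × 6.3104% = 13.4913%.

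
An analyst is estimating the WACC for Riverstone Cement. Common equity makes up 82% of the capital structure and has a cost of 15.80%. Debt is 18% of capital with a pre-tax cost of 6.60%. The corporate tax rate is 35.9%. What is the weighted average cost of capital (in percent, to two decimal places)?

13.72%

After-tax cost of debt = 6.6% × (1 − 35.9%) = 4.2306%.
WACC = 0.820 × 15.8000% + 0.180 × 4.2306% = 13.7175%.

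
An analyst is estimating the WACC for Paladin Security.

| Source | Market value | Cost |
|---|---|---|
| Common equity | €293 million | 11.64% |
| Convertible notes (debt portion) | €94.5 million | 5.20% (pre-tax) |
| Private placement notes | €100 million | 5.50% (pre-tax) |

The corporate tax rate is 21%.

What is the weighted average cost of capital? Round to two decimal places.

Total capital V = 293 + 94.5 + 100 = 487.5.
Equity: weight = 293/487.5 = 0.6010; cost = 11.64%.
Convertible notes (debt portion): weight = 94.5/487.5 = 0.1938; after-tax cost = 5.2% × (1 − 21%) = 4.1080%.
Private placement notes: weight = 100/487.5 = 0.2051; after-tax cost = 5.5% × (1 − 21%) = 4.3450%.
WACC = 0.6010 × 11.6400% + 0.1938 × 4.1080% + 0.2051 × 4.3450% = 8.6835%.

8.68%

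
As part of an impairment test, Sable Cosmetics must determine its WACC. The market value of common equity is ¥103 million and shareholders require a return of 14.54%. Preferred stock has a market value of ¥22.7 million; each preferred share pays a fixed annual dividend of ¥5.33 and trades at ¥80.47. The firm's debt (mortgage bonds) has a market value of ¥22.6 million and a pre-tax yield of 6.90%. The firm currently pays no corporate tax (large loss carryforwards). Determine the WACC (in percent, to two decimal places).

12.16%

Cost of preferred: Rp = 5.33 / 80.47 = 6.6236%.
Total capital V = 103 + 22.7 + 22.6 = 148.3.
Equity: weight = 103/148.3 = 0.6945; cost = 14.54%.
Preferred: weight = 22.7/148.3 = 0.1531; cost = 6.6236%.
Mortgage bonds: weight = 22.6/148.3 = 0.1524; after-tax cost = 6.9% × (1 − 0%) = 6.9000%.
WACC = 0.6945 × 14.5400% + 0.1531 × 6.6236% + 0.1524 × 6.9000% = 12.1640%.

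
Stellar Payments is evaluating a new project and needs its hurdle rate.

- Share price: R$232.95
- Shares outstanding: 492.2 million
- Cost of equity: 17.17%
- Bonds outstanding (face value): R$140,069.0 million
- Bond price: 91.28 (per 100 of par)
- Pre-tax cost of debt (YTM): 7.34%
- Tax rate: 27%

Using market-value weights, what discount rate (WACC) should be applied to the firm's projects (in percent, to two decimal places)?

Market value of equity E = 232.95 × 492.2m = 114657.99m. Market value of debt D = 140069m × 91.28/100 = 127854.9832m.
Total capital V = 114657.99 + 127854.9832 = 242512.9732.
Equity: weight = 114657.99/242512.9732 = 0.4728; cost = 17.17%.
Bonds outstanding: weight = 127854.9832/242512.9732 = 0.5272; after-tax cost = 7.34% × (1 − 27%) = 5.3582%.
WACC = 0.4728 × 17.1700% + 0.5272 × 5.3582% = 10.9427%.

10.94%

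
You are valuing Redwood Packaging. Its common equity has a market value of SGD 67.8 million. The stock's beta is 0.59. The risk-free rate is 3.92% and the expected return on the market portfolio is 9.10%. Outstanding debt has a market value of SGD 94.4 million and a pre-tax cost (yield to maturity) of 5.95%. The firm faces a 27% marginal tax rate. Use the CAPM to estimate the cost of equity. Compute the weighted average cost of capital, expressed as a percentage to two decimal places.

Market risk premium = 9.1% − 3.92% = 5.18%.
Cost of equity via CAPM: Re = 3.92% + 0.59 × 5.18% = 6.9762%.
Total capital V = 67.8 + 94.4 = 162.2.
Equity: weight = 67.8/162.2 = 0.4180; cost = 6.9762%.
Debt: weight = 94.4/162.2 = 0.5820; after-tax cost = 5.95% × (1 − 27%) = 4.3435%.
WACC = 0.4180 × 6.9762% + 0.5820 × 4.3435% = 5.4440%.

5.44%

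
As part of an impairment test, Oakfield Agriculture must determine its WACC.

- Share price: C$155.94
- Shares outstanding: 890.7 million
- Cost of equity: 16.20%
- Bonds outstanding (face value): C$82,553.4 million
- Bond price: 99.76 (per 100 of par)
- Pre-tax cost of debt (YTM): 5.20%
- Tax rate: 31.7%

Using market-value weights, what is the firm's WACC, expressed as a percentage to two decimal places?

11.49%

Market value of equity E = 155.94 × 890.7m = 138895.758m. Market value of debt D = 82553.4m × 99.76/100 = 82355.27184m.
Total capital V = 138895.758 + 82355.27184 = 221251.02984.
Equity: weight = 138895.758/221251.02984 = 0.6278; cost = 16.2%.
Bonds outstanding: weight = 82355.27184/221251.02984 = 0.3722; after-tax cost = 5.2% × (1 − 31.7%) = 3.5516%.
WACC = 0.6278 × 16.2000% + 0.3722 × 3.5516% = 11.4919%.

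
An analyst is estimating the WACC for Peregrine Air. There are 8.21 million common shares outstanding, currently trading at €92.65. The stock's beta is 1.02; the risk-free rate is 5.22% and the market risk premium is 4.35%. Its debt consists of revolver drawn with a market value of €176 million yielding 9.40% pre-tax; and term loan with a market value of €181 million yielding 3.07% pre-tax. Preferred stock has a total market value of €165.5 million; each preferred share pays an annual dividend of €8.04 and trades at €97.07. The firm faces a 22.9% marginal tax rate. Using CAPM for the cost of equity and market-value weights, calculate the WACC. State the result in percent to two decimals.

8.12%

Cost of equity via CAPM: Re = 5.22% + 1.02 × 4.35% = 9.6570%.
Cost of preferred: Rp = 8.04 / 97.07 = 8.2827%.
Market value of equity E = 92.65 × 8.21m = 760.6565m.
Total capital V = 760.6565 + 165.5 + 176 + 181 = 1283.1565.
Equity: weight = 760.6565/1283.1565 = 0.5928; cost = 9.657%.
Preferred: weight = 165.5/1283.1565 = 0.1290; cost = 8.2827%.
Revolver drawn: weight = 176/1283.1565 = 0.1372; after-tax cost = 9.4% × (1 − 22.9%) = 7.2474%.
Term loan: weight = 181/1283.1565 = 0.1411; after-tax cost = 3.07% × (1 − 22.9%) = 2.3670%.
WACC = 0.5928 × 9.6570% + 0.1290 × 8.2827% + 0.1372 × 7.2474% + 0.1411 × 2.3670% = 8.1209%.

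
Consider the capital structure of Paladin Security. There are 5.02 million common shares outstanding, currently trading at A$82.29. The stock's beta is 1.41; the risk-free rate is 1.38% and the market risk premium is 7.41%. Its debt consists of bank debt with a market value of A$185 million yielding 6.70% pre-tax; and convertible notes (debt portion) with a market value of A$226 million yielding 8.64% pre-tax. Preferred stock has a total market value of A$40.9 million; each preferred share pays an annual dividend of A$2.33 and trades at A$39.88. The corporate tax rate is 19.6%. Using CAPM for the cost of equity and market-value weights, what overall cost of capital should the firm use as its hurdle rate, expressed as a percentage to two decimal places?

Cost of equity via CAPM: Re = 1.38% + 1.41 × 7.41% = 11.8281%.
Cost of preferred: Rp = 2.33 / 39.88 = 5.8425%.
Market value of equity E = 82.29 × 5.02m = 413.0958m.
Total capital V = 413.0958 + 40.9 + 185 + 226 = 864.9958.
Equity: weight = 413.0958/864.9958 = 0.4776; cost = 11.8281%.
Preferred: weight = 40.9/864.9958 = 0.0473; cost = 5.8425%.
Bank debt: weight = 185/864.9958 = 0.2139; after-tax cost = 6.7% × (1 − 19.6%) = 5.3868%.
Convertible notes (debt portion): weight = 226/864.9958 = 0.2613; after-tax cost = 8.64% × (1 − 19.6%) = 6.9466%.
WACC = 0.4776 × 11.8281% + 0.0473 × 5.8425% + 0.2139 × 5.3868% + 0.2613 × 6.9466% = 8.8920%.

8.89%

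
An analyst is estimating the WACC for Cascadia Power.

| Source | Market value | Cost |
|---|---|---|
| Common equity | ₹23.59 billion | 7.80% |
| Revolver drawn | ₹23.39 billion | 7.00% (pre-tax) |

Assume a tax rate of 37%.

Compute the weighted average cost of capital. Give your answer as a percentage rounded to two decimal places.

Total capital V = 23.59 + 23.39 = 46.98.
Equity: weight = 23.59/46.98 = 0.5021; cost = 7.8%.
Revolver drawn: weight = 23.39/46.98 = 0.4979; after-tax cost = 7% × (1 − 37%) = 4.4100%.
WACC = 0.5021 × 7.8000% + 0.4979 × 4.4100% = 6.1122%.

6.11%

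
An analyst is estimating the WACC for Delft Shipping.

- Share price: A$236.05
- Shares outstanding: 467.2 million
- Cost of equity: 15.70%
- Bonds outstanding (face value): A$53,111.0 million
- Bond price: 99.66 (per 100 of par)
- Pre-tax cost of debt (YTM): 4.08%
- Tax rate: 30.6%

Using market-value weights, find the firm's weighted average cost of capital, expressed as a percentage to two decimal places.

Market value of equity E = 236.05 × 467.2m = 110282.56m. Market value of debt D = 53111m × 99.66/100 = 52930.4226m.
Total capital V = 110282.56 + 52930.4226 = 163212.9826.
Equity: weight = 110282.56/163212.9826 = 0.6757; cost = 15.7%.
Bonds outstanding: weight = 52930.4226/163212.9826 = 0.3243; after-tax cost = 4.08% × (1 − 30.6%) = 2.8315%.
WACC = 0.6757 × 15.7000% + 0.3243 × 2.8315% = 11.5267%.

11.53%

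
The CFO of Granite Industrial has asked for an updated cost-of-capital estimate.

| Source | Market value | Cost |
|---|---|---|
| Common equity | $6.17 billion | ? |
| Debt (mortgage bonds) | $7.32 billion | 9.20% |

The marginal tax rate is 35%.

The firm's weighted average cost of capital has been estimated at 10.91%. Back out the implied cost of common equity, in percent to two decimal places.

16.76%

Total capital V = 6.17 + 7.32 = 13.49.
Equity weight = 6.17/13.49 = 0.4574.
Mortgage bonds weight = 7.32/13.49 = 0.5426.
Debt contribution = 0.5426 × 9.2% × (1 − 35%) = 3.2449%.
Required equity contribution = 10.91% − 3.2449% = 7.6651%.
Re = 7.6651% / 0.4574 = 16.7589%.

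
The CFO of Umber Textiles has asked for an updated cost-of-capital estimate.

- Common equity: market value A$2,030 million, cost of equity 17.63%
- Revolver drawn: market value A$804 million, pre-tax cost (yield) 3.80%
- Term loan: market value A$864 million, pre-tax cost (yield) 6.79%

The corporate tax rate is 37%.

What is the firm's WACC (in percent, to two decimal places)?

Total capital V = 2030 + 804 + 864 = 3698.
Equity: weight = 2030/3698 = 0.5489; cost = 17.63%.
Revolver drawn: weight = 804/3698 = 0.2174; after-tax cost = 3.8% × (1 − 37%) = 2.3940%.
Term loan: weight = 864/3698 = 0.2336; after-tax cost = 6.79% × (1 − 37%) = 4.2777%.
WACC = 0.5489 × 17.6300% + 0.2174 × 2.3940% + 0.2336 × 4.2777% = 11.1978%.

11.20%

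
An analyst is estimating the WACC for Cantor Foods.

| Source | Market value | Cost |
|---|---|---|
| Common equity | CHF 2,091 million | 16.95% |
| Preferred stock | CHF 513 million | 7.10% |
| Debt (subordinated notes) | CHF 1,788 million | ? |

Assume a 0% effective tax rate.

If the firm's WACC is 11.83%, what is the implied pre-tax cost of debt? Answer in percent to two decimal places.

Total capital V = 2091 + 513 + 1788 = 4392.
Equity weight = 2091/4392 = 0.4761.
Preferred weight = 513/4392 = 0.1168.
Subordinated notes weight = 1788/4392 = 0.4071.
Equity contribution = 0.4761 × 16.95% = 8.0698%.
Preferred contribution = 0.1168 × 7.1% = 0.8293%.
Remaining for debt = 11.83% − 8.8991% = 2.9309%.
Rd × (1 − 0%) × 0.4071 = 2.9309%  ⇒  Rd = 7.1994%.

7.20%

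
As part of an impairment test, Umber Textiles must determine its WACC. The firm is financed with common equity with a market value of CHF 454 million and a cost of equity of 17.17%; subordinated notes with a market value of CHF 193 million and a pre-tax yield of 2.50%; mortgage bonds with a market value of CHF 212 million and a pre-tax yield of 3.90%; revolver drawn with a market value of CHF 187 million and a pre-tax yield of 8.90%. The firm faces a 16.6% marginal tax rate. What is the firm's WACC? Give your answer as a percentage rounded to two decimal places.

Total capital V = 454 + 193 + 212 + 187 = 1046.
Equity: weight = 454/1046 = 0.4340; cost = 17.17%.
Subordinated notes: weight = 193/1046 = 0.1845; after-tax cost = 2.5% × (1 − 16.6%) = 2.0850%.
Mortgage bonds: weight = 212/1046 = 0.2027; after-tax cost = 3.9% × (1 − 16.6%) = 3.2526%.
Revolver drawn: weight = 187/1046 = 0.1788; after-tax cost = 8.9% × (1 − 16.6%) = 7.4226%.
WACC = 0.4340 × 17.1700% + 0.1845 × 2.0850% + 0.2027 × 3.2526% + 0.1788 × 7.4226% = 9.8233%.

9.82%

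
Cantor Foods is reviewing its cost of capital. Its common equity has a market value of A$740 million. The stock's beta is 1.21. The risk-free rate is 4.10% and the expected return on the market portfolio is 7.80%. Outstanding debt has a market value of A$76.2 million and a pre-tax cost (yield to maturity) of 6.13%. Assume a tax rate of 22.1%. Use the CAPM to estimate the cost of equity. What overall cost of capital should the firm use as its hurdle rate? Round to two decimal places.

8.22%

Market risk premium = 7.8% − 4.1% = 3.7%.
Cost of equity via CAPM: Re = 4.1% + 1.21 × 3.7% = 8.5770%.
Total capital V = 740 + 76.2 = 816.2.
Equity: weight = 740/816.2 = 0.9066; cost = 8.577%.
Debt: weight = 76.2/816.2 = 0.0934; after-tax cost = 6.13% × (1 − 22.1%) = 4.7753%.
WACC = 0.9066 × 8.5770% + 0.0934 × 4.7753% = 8.2221%.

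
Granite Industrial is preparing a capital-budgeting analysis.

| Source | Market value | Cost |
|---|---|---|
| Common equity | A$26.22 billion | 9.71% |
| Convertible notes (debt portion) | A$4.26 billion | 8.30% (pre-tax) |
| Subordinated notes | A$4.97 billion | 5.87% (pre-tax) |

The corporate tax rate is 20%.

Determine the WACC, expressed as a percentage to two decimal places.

8.64%

Total capital V = 26.22 + 4.26 + 4.97 = 35.45.
Equity: weight = 26.22/35.45 = 0.7396; cost = 9.71%.
Convertible notes (debt portion): weight = 4.26/35.45 = 0.1202; after-tax cost = 8.3% × (1 − 20%) = 6.6400%.
Subordinated notes: weight = 4.97/35.45 = 0.1402; after-tax cost = 5.87% × (1 − 20%) = 4.6960%.
WACC = 0.7396 × 9.7100% + 0.1202 × 6.6400% + 0.1402 × 4.6960% = 8.6381%.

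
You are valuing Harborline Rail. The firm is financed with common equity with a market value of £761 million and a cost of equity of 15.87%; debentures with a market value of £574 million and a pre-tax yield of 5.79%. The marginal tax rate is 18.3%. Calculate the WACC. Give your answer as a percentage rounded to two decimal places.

Total capital V = 761 + 574 = 1335.
Equity: weight = 761/1335 = 0.5700; cost = 15.87%.
Debentures: weight = 574/1335 = 0.4300; after-tax cost = 5.79% × (1 − 18.3%) = 4.7304%.
WACC = 0.5700 × 15.8700% + 0.4300 × 4.7304% = 11.0804%.

11.08%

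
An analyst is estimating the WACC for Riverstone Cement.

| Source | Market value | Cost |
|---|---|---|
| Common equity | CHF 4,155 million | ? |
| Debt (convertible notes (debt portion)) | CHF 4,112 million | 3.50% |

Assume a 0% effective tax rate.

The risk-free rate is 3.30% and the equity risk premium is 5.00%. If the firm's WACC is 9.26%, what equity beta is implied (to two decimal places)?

Total capital V = 4155 + 4112 = 8267.
Equity weight = 4155/8267 = 0.5026.
Convertible notes (debt portion) weight = 4112/8267 = 0.4974.
Debt contribution = 0.4974 × 3.5% × (1 − 0%) = 1.7409%.
Required equity contribution = 9.26% − 1.7409% = 7.5191%  ⇒  Re = 14.9604%.
CAPM: 14.9604% = 3.3% + β × 5.0%  ⇒  β = 2.3321.

2.33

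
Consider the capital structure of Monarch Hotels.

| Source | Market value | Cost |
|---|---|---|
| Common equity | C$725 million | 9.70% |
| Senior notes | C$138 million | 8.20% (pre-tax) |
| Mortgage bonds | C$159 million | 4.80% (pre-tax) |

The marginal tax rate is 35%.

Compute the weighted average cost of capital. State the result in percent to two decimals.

8.09%

Total capital V = 725 + 138 + 159 = 1022.
Equity: weight = 725/1022 = 0.7094; cost = 9.7%.
Senior notes: weight = 138/1022 = 0.1350; after-tax cost = 8.2% × (1 − 35%) = 5.3300%.
Mortgage bonds: weight = 159/1022 = 0.1556; after-tax cost = 4.8% × (1 − 35%) = 3.1200%.
WACC = 0.7094 × 9.7000% + 0.1350 × 5.3300% + 0.1556 × 3.1200% = 8.0862%.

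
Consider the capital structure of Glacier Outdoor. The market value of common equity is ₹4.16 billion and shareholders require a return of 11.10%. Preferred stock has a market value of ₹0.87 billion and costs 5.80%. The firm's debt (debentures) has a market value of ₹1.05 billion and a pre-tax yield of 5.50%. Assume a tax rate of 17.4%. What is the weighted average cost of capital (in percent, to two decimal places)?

Total capital V = 4.16 + 0.87 + 1.05 = 6.08.
Equity: weight = 4.16/6.08 = 0.6842; cost = 11.1%.
Preferred: weight = 0.87/6.08 = 0.1431; cost = 5.8%.
Debentures: weight = 1.05/6.08 = 0.1727; after-tax cost = 5.5% × (1 − 17.4%) = 4.5430%.
WACC = 0.6842 × 11.1000% + 0.1431 × 5.8000% + 0.1727 × 4.5430% = 9.2092%.

9.21%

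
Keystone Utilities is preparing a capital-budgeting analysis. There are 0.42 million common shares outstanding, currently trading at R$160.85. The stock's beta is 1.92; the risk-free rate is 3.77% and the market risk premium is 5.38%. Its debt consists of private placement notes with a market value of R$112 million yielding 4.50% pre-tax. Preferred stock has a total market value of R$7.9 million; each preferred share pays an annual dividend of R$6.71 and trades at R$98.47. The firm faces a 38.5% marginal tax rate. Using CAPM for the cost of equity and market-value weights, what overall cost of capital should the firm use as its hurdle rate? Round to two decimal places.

7.02%

Cost of equity via CAPM: Re = 3.77% + 1.92 × 5.38% = 14.0996%.
Cost of preferred: Rp = 6.71 / 98.47 = 6.8143%.
Market value of equity E = 160.85 × 0.42m = 67.557m.
Total capital V = 67.557 + 7.9 + 112 = 187.457.
Equity: weight = 67.557/187.457 = 0.3604; cost = 14.0996%.
Preferred: weight = 7.9/187.457 = 0.0421; cost = 6.8143%.
Private placement notes: weight = 112/187.457 = 0.5975; after-tax cost = 4.5% × (1 − 38.5%) = 2.7675%.
WACC = 0.3604 × 14.0996% + 0.0421 × 6.8143% + 0.5975 × 2.7675% = 7.0220%.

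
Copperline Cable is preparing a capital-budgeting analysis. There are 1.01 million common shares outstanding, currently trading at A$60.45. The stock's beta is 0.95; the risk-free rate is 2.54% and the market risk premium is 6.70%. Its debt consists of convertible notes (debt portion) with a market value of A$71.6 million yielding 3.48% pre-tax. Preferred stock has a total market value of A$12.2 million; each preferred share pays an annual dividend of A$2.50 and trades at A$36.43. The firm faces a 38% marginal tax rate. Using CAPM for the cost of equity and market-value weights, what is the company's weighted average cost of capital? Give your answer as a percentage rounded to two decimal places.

Cost of equity via CAPM: Re = 2.54% + 0.95 × 6.7% = 8.9050%.
Cost of preferred: Rp = 2.5 / 36.43 = 6.8625%.
Market value of equity E = 60.45 × 1.01m = 61.0545m.
Total capital V = 61.0545 + 12.2 + 71.6 = 144.8545.
Equity: weight = 61.0545/144.8545 = 0.4215; cost = 8.905%.
Preferred: weight = 12.2/144.8545 = 0.0842; cost = 6.8625%.
Convertible notes (debt portion): weight = 71.6/144.8545 = 0.4943; after-tax cost = 3.48% × (1 − 38%) = 2.1576%.
WACC = 0.4215 × 8.9050% + 0.0842 × 6.8625% + 0.4943 × 2.1576% = 5.3978%.

5.40%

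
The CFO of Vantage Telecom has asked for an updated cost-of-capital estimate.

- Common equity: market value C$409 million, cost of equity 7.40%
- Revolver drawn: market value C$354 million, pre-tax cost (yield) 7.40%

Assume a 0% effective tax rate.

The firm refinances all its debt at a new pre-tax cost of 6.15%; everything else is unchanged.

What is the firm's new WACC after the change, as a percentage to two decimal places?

6.82%

After the change:
Total capital V = 409 + 354 = 763.
Equity: weight = 409/763 = 0.5360; cost = 7.4%.
Revolver drawn: weight = 354/763 = 0.4640; after-tax cost = 6.15% × (1 − 0%) = 6.1500%.
WACC = 0.5360 × 7.4000% + 0.4640 × 6.1500% = 6.8201%.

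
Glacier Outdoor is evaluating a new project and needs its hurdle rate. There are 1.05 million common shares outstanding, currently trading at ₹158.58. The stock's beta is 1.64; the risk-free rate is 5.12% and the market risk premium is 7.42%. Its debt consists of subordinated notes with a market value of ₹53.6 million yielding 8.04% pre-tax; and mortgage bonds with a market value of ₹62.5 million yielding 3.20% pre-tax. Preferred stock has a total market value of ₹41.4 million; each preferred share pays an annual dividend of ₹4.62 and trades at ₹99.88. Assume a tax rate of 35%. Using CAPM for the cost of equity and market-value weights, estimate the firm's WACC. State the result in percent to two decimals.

Cost of equity via CAPM: Re = 5.12% + 1.64 × 7.42% = 17.2888%.
Cost of preferred: Rp = 4.62 / 99.88 = 4.6256%.
Market value of equity E = 158.58 × 1.05m = 166.509m.
Total capital V = 166.509 + 41.4 + 53.6 + 62.5 = 324.009.
Equity: weight = 166.509/324.009 = 0.5139; cost = 17.2888%.
Preferred: weight = 41.4/324.009 = 0.1278; cost = 4.6256%.
Subordinated notes: weight = 53.6/324.009 = 0.1654; after-tax cost = 8.04% × (1 − 35%) = 5.2260%.
Mortgage bonds: weight = 62.5/324.009 = 0.1929; after-tax cost = 3.2% × (1 − 35%) = 2.0800%.
WACC = 0.5139 × 17.2888% + 0.1278 × 4.6256% + 0.1654 × 5.2260% + 0.1929 × 2.0800% = 10.7415%.

10.74%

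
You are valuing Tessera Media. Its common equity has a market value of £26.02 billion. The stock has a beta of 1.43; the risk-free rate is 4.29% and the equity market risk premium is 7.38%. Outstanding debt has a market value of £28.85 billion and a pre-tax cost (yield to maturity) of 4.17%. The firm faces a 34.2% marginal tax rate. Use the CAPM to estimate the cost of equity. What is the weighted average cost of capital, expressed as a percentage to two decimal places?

Cost of equity via CAPM: Re = 4.29% + 1.43 × 7.38% = 14.8434%.
Total capital V = 26.02 + 28.85 = 54.87.
Equity: weight = 26.02/54.87 = 0.4742; cost = 14.8434%.
Debt: weight = 28.85/54.87 = 0.5258; after-tax cost = 4.17% × (1 − 34.2%) = 2.7439%.
WACC = 0.4742 × 14.8434% + 0.5258 × 2.7439% = 8.4816%.

8.48%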